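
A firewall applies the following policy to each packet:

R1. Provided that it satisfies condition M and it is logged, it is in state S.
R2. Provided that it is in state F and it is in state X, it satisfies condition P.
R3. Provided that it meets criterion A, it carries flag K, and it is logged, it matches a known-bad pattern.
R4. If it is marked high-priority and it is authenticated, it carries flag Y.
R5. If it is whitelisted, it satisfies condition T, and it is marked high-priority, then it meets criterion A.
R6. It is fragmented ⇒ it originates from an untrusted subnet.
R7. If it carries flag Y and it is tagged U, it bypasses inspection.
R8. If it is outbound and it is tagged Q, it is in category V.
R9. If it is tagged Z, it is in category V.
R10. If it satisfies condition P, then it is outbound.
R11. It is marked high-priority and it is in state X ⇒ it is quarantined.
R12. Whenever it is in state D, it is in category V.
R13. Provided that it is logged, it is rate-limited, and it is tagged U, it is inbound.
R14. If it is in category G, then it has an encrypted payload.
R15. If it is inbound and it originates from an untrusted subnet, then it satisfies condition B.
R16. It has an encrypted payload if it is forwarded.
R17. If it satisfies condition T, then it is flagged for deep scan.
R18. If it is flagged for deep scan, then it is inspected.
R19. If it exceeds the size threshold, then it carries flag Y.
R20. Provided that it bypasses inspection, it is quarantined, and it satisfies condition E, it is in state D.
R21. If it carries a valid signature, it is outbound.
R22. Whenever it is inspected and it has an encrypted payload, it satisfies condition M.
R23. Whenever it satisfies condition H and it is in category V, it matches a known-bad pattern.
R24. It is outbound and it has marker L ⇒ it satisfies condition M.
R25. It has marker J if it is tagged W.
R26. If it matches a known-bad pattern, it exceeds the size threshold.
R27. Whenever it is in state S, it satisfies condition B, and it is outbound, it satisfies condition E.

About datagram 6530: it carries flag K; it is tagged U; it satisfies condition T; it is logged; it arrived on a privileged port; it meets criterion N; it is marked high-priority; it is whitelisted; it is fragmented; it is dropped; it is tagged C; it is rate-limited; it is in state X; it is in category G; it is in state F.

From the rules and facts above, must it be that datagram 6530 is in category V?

Yes

By R2 (it is in state F, it is in state X): it satisfies condition P.
By R5 (it is whitelisted, it satisfies condition T, it is marked high-priority): it meets criterion A.
By R6 (it is fragmented): it originates from an untrusted subnet.
By R10 (it satisfies condition P): it is outbound.
By R11 (it is marked high-priority, it is in state X): it is quarantined.
By R13 (it is logged, it is rate-limited, it is tagged U): it is inbound.
By R14 (it is in category G): it has an encrypted payload.
By R15 (it is inbound, it originates from an untrusted subnet): it satisfies condition B.
By R17 (it satisfies condition T): it is flagged for deep scan.
By R18 (it is flagged for deep scan): it is inspected.
By R22 (it is inspected, it has an encrypted payload): it satisfies condition M.
By R1 (it satisfies condition M, it is logged): it is in state S.
By R3 (it meets criterion A, it carries flag K, it is logged): it matches a known-bad pattern.
By R26 (it matches a known-bad pattern): it exceeds the size threshold.
By R27 (it is in state S, it satisfies condition B, it is outbound): it satisfies condition E.
By R19 (it exceeds the size threshold): it carries flag Y.
By R7 (it carries flag Y, it is tagged U): it bypasses inspection.
By R20 (it bypasses inspection, it is quarantined, it satisfies condition E): it is in state D.
By R12 (it is in state D): it is in category V.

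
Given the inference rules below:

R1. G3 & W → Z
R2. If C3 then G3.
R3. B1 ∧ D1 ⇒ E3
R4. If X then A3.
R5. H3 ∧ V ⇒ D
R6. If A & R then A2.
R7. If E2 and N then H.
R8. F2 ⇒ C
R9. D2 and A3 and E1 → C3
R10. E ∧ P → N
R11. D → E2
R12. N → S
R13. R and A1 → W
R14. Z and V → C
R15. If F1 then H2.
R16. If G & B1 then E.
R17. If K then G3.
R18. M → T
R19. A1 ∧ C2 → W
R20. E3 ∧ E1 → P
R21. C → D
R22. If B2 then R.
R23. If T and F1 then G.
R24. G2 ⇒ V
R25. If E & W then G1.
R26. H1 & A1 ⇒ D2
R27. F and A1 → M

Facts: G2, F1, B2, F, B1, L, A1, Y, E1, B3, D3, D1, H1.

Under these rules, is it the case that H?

Forward chaining from the given facts derives: E3, H2, P, R, V, D2, M, W, T, G, E, G1, N, S.
The only rule concluding H is R7, which needs E2; that is never established.

No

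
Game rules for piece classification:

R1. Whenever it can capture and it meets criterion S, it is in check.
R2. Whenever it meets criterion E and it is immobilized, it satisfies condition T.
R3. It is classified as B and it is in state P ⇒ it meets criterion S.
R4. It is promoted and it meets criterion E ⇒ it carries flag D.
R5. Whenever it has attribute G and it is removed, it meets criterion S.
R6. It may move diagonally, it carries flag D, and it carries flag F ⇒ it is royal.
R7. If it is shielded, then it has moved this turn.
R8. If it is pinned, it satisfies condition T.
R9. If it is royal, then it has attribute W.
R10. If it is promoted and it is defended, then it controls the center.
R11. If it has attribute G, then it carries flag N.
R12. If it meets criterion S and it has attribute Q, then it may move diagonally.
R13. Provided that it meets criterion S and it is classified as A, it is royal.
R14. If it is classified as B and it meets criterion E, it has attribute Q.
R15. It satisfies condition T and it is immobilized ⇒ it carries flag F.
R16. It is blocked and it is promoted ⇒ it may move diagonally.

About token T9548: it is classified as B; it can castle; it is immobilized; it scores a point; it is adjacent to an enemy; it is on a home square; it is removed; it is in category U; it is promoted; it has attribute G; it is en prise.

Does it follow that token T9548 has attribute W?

No

Forward chaining from the given facts derives: meets criterion S, carries flag N.
The only rule concluding "it has attribute W" is R9, which needs "it is royal"; that is never established.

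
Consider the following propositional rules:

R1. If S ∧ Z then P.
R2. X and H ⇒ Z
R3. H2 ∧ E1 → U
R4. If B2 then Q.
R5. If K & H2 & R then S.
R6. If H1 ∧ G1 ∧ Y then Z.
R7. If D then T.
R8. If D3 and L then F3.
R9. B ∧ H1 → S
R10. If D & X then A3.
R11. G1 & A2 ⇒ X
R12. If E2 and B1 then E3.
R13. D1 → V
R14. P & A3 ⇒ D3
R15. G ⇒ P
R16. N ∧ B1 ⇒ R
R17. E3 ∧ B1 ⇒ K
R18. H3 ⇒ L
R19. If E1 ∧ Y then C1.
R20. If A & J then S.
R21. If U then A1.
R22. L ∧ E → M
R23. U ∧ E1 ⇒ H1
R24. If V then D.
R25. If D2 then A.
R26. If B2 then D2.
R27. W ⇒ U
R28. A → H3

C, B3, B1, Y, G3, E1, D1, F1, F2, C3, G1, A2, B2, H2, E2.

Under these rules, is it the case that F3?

No

Forward chaining from the given facts derives: U, Q, X, E3, V, K, C1, A1, H1, D, D2, Z, T, A3, A, H3, L.
The only rule concluding F3 is R8, which needs D3; that is never established.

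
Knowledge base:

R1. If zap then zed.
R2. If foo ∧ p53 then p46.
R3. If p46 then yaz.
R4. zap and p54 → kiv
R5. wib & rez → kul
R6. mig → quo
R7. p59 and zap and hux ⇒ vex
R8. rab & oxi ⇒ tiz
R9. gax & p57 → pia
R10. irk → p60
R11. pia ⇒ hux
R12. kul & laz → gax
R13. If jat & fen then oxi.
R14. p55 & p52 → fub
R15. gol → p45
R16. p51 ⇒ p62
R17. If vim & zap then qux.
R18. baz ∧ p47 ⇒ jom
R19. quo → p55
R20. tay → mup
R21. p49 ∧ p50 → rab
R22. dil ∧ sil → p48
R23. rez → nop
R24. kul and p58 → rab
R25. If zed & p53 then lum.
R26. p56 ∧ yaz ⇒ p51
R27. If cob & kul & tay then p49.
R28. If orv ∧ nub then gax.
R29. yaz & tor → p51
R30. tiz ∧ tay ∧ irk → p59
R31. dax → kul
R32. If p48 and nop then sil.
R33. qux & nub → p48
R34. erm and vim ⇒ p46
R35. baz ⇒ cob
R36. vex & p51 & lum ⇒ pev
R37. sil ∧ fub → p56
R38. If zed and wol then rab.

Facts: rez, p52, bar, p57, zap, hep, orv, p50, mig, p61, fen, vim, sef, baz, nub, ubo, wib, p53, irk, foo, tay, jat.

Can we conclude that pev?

zed  (by R1: zap)
p46  (by R2: foo, p53)
yaz  (by R3: p46)
kul  (by R5: wib, rez)
quo  (by R6: mig)
oxi  (by R13: jat, fen)
qux  (by R17: vim, zap)
p55  (by R19: quo)
nop  (by R23: rez)
lum  (by R25: zed, p53)
gax  (by R28: orv, nub)
p48  (by R33: qux, nub)
cob  (by R35: baz)
pia  (by R9: gax, p57)
hux  (by R11: pia)
fub  (by R14: p55, p52)
p49  (by R27: cob, kul, tay)
sil  (by R32: p48, nop)
p56  (by R37: sil, fub)
rab  (by R21: p49, p50)
p51  (by R26: p56, yaz)
tiz  (by R8: rab, oxi)
p59  (by R30: tiz, tay, irk)
vex  (by R7: p59, zap, hux)
pev  (by R36: vex, p51, lum)

Yes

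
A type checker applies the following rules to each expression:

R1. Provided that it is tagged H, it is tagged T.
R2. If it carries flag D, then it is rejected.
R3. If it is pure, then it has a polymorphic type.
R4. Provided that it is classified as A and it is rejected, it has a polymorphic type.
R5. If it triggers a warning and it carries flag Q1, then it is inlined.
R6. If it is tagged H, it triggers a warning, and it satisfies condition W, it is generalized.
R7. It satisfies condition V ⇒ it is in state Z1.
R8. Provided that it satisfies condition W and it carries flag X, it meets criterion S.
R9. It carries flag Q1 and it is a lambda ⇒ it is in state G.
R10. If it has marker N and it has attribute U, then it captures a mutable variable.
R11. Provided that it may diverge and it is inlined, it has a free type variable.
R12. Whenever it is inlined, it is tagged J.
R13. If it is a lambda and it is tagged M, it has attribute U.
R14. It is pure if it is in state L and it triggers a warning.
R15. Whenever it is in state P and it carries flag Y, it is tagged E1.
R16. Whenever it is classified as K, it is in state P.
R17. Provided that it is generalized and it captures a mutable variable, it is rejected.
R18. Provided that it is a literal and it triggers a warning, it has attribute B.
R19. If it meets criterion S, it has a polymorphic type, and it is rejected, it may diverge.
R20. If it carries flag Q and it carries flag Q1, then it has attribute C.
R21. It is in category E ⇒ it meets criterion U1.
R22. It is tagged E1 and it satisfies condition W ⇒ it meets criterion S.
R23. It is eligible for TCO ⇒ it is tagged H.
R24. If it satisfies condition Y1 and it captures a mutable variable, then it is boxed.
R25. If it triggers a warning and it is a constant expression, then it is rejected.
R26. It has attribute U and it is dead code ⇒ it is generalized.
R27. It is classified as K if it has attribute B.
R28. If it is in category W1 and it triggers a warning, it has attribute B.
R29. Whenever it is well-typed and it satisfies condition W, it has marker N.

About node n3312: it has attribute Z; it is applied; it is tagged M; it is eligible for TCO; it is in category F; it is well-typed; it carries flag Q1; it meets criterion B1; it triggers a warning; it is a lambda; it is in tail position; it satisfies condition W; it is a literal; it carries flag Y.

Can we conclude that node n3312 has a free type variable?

Forward chaining from the given facts derives: is inlined, is in state G, is tagged J, has attribute U, has attribute B, is tagged H, is classified as K, has marker N, is tagged T, is generalized, captures a mutable variable, is in state P, is rejected, is tagged E1, meets criterion S.
The only rule concluding "it has a free type variable" is R11, which needs "it may diverge"; that is never established.

No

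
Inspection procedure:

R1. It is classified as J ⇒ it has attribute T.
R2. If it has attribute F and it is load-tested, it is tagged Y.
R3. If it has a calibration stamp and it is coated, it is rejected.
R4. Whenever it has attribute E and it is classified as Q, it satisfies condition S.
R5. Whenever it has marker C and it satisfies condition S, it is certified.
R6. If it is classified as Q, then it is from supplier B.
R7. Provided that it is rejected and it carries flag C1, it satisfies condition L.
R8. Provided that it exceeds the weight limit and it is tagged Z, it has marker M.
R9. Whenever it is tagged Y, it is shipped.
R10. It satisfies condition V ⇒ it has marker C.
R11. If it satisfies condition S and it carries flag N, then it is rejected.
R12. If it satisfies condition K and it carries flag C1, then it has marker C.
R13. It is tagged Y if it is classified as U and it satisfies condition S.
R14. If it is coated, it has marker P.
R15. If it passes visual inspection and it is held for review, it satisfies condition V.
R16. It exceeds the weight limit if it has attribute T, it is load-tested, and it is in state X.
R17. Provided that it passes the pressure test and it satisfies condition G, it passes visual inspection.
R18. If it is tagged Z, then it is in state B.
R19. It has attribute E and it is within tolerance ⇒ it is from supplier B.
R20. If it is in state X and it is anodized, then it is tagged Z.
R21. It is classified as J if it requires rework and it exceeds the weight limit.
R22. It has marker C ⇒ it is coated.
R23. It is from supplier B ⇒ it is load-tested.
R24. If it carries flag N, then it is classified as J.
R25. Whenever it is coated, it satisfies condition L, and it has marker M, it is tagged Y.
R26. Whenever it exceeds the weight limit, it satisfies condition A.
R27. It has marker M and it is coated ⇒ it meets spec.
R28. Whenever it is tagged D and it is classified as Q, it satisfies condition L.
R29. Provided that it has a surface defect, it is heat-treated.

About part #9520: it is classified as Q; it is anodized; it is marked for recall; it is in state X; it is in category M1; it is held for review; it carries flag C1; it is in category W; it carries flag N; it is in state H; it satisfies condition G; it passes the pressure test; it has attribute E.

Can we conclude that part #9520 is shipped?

Yes

By R4 (it has attribute E, it is classified as Q): it satisfies condition S.
By R6 (it is classified as Q): it is from supplier B.
By R11 (it satisfies condition S, it carries flag N): it is rejected.
By R17 (it passes the pressure test, it satisfies condition G): it passes visual inspection.
By R20 (it is in state X, it is anodized): it is tagged Z.
By R23 (it is from supplier B): it is load-tested.
By R24 (it carries flag N): it is classified as J.
By R1 (it is classified as J): it has attribute T.
By R7 (it is rejected, it carries flag C1): it satisfies condition L.
By R15 (it passes visual inspection, it is held for review): it satisfies condition V.
By R16 (it has attribute T, it is load-tested, it is in state X): it exceeds the weight limit.
By R8 (it exceeds the weight limit, it is tagged Z): it has marker M.
By R10 (it satisfies condition V): it has marker C.
By R22 (it has marker C): it is coated.
By R25 (it is coated, it satisfies condition L, it has marker M): it is tagged Y.
By R9 (it is tagged Y): it is shipped.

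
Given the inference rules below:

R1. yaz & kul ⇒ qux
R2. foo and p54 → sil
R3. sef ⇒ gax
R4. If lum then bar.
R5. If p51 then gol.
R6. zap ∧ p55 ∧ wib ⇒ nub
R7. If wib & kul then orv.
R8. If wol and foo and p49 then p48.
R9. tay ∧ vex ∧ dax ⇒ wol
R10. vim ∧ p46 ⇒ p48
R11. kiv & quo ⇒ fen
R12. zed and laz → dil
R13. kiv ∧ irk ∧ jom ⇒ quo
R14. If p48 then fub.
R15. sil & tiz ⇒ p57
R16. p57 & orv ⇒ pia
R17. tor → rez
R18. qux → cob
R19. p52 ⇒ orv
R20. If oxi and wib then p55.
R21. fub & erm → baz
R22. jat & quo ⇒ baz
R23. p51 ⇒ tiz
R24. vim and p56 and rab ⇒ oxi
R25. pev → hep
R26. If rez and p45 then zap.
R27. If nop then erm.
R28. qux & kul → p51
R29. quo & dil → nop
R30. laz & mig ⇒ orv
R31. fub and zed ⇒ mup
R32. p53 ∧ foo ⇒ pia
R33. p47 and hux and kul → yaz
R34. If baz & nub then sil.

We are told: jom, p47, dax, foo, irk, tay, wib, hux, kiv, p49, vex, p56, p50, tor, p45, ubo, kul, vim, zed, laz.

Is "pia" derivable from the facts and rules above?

Forward chaining from the given facts derives: orv, wol, dil, quo, rez, zap, nop, yaz, qux, p48, fen, fub, cob, erm, p51, mup, gol, baz, tiz.
Rules concluding pia: R16 needs p57; R32 needs p53 — none of these are established.

No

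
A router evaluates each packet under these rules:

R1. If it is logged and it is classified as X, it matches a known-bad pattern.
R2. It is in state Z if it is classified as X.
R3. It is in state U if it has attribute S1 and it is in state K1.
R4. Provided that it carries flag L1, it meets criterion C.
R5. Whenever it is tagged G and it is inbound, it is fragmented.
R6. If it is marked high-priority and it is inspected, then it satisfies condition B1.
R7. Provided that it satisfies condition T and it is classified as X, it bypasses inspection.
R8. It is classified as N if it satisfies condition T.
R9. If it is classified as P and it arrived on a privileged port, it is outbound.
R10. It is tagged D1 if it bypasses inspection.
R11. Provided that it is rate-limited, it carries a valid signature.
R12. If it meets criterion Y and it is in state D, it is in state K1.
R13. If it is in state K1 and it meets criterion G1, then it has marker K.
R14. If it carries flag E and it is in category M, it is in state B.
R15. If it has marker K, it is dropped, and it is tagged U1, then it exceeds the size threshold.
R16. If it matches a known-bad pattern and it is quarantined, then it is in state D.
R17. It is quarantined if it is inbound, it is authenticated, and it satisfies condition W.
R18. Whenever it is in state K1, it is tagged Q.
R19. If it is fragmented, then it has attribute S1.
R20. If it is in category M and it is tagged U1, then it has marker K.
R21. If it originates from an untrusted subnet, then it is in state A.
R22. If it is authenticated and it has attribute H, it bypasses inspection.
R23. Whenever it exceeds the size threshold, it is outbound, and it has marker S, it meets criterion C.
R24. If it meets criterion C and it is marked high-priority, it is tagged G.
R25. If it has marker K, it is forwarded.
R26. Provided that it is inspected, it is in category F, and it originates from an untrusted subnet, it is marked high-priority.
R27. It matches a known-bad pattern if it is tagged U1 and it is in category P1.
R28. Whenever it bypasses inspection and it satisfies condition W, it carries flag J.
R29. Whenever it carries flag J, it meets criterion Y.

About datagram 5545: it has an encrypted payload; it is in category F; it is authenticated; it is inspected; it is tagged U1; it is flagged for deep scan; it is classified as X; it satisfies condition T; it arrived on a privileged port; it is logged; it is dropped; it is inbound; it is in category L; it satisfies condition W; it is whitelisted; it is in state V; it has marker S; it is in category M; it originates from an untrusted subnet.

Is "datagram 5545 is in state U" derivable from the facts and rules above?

No

Forward chaining from the given facts derives: matches a known-bad pattern, is in state Z, bypasses inspection, is classified as N, is tagged D1, is quarantined, has marker K, is in state A, is forwarded, is marked high-priority, carries flag J, meets criterion Y, satisfies condition B1, exceeds the size threshold, is in state D, is in state K1, is tagged Q.
The only rule concluding "it is in state U" is R3, which needs "it has attribute S1"; that is never established.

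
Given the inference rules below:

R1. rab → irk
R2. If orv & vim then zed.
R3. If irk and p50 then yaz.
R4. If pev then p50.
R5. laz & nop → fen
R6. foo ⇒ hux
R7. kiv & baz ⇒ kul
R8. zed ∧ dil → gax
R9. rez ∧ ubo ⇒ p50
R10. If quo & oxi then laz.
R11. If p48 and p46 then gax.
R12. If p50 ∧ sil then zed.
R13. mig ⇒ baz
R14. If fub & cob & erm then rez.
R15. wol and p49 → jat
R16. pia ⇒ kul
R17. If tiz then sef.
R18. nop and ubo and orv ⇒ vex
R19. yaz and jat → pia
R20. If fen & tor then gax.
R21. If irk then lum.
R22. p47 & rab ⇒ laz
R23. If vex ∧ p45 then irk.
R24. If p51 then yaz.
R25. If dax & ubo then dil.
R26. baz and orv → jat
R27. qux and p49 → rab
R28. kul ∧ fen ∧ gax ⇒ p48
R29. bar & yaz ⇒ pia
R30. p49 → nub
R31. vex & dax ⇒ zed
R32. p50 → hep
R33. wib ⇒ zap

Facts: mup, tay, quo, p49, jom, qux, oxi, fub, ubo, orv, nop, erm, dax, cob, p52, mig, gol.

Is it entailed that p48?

laz  (by R10: quo, oxi)
baz  (by R13: mig)
rez  (by R14: fub, cob, erm)
vex  (by R18: nop, ubo, orv)
dil  (by R25: dax, ubo)
jat  (by R26: baz, orv)
rab  (by R27: qux, p49)
zed  (by R31: vex, dax)
irk  (by R1: rab)
fen  (by R5: laz, nop)
gax  (by R8: zed, dil)
p50  (by R9: rez, ubo)
yaz  (by R3: irk, p50)
pia  (by R19: yaz, jat)
kul  (by R16: pia)
p48  (by R28: kul, fen, gax)

Yes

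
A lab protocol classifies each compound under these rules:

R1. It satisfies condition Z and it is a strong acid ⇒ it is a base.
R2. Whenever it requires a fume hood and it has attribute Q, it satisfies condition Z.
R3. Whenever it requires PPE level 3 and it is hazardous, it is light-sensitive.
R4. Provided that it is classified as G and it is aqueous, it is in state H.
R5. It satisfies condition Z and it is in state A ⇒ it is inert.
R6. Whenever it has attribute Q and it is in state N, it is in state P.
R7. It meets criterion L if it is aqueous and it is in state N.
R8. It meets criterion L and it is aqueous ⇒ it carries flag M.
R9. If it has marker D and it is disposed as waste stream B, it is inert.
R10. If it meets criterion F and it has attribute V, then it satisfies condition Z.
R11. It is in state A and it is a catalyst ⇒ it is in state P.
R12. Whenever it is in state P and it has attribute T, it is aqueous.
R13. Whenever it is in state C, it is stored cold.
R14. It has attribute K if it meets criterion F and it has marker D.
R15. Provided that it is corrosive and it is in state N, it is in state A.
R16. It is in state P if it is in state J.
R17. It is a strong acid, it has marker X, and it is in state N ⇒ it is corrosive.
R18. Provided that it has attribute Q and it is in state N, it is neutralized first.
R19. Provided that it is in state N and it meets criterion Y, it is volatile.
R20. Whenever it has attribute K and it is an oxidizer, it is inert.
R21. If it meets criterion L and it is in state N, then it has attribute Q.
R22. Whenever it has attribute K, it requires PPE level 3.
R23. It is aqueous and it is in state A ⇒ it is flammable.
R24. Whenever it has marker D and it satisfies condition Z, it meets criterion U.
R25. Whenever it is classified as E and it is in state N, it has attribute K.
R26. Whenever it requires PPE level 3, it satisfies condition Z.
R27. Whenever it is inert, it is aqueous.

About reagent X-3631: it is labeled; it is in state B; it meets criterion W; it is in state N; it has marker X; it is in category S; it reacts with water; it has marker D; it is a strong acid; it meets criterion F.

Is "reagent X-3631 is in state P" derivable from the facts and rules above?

By R14 (it meets criterion F, it has marker D): it has attribute K.
By R17 (it is a strong acid, it has marker X, it is in state N): it is corrosive.
By R22 (it has attribute K): it requires PPE level 3.
By R26 (it requires PPE level 3): it satisfies condition Z.
By R15 (it is corrosive, it is in state N): it is in state A.
By R5 (it satisfies condition Z, it is in state A): it is inert.
By R27 (it is inert): it is aqueous.
By R7 (it is aqueous, it is in state N): it meets criterion L.
By R21 (it meets criterion L, it is in state N): it has attribute Q.
By R6 (it has attribute Q, it is in state N): it is in state P.

Yes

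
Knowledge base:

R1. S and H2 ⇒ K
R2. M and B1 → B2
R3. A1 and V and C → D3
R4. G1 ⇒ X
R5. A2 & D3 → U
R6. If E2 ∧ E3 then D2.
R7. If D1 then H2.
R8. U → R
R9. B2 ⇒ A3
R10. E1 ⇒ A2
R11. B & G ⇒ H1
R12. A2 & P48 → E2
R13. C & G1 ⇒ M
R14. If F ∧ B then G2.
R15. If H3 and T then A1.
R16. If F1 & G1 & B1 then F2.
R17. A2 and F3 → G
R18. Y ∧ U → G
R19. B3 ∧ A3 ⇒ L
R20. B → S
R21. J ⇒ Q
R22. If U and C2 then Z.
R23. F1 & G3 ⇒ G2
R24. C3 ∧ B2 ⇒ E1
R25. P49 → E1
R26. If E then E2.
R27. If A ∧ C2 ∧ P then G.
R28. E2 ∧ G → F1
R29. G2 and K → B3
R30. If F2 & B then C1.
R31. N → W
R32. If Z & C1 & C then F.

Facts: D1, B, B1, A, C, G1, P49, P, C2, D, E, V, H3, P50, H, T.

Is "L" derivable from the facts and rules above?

Yes

H2  (by R7: D1)
M  (by R13: C, G1)
A1  (by R15: H3, T)
S  (by R20: B)
E1  (by R25: P49)
E2  (by R26: E)
G  (by R27: A, C2, P)
F1  (by R28: E2, G)
K  (by R1: S, H2)
B2  (by R2: M, B1)
D3  (by R3: A1, V, C)
A3  (by R9: B2)
A2  (by R10: E1)
F2  (by R16: F1, G1, B1)
C1  (by R30: F2, B)
U  (by R5: A2, D3)
Z  (by R22: U, C2)
F  (by R32: Z, C1, C)
G2  (by R14: F, B)
B3  (by R29: G2, K)
L  (by R19: B3, A3)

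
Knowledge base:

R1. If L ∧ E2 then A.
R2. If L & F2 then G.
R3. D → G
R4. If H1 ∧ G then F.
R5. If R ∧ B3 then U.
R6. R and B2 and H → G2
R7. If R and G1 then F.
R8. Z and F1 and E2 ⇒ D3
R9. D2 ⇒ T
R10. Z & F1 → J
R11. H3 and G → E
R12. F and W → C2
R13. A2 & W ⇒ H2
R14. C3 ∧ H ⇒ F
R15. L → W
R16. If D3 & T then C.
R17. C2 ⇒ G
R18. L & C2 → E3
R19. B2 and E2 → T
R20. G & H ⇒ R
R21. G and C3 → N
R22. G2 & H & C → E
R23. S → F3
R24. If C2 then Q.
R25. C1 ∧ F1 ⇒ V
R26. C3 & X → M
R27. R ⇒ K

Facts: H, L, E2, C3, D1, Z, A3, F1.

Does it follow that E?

Forward chaining from the given facts derives: A, D3, J, F, W, C2, G, E3, R, N, Q, K.
Rules concluding E: R11 needs H3; R22 needs G2 — none of these are established.

No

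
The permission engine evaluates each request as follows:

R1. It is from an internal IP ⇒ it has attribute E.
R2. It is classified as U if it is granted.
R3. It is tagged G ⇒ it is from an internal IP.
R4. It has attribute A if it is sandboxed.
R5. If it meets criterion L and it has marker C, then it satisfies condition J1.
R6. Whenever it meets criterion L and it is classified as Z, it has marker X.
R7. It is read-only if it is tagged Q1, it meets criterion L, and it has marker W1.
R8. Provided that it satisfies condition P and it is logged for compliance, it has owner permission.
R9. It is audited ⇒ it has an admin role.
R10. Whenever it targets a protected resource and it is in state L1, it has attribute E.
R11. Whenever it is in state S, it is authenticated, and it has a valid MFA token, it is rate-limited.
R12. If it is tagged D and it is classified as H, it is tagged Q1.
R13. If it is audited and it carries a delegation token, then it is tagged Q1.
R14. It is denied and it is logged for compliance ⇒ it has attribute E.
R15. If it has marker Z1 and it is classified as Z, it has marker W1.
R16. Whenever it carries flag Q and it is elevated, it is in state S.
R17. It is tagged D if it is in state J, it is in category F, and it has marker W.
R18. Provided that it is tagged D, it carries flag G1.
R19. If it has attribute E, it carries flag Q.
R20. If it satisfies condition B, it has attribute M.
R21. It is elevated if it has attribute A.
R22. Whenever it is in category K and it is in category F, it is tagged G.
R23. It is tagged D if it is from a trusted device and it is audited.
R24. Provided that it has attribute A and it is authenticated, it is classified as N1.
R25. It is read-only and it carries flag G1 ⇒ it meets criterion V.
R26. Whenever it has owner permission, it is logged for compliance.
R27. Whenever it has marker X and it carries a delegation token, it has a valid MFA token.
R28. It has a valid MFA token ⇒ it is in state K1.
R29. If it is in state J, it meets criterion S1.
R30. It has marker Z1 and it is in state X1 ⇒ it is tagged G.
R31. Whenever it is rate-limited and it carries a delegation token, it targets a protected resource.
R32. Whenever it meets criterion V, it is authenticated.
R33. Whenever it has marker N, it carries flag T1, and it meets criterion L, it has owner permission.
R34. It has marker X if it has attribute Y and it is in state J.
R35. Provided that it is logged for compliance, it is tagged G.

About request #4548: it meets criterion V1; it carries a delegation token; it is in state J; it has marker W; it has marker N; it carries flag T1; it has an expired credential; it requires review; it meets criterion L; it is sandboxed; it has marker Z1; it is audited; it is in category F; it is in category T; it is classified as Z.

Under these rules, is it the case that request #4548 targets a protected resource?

Yes

By R4 (it is sandboxed): it has attribute A.
By R6 (it meets criterion L, it is classified as Z): it has marker X.
By R13 (it is audited, it carries a delegation token): it is tagged Q1.
By R15 (it has marker Z1, it is classified as Z): it has marker W1.
By R17 (it is in state J, it is in category F, it has marker W): it is tagged D.
By R18 (it is tagged D): it carries flag G1.
By R21 (it has attribute A): it is elevated.
By R27 (it has marker X, it carries a delegation token): it has a valid MFA token.
By R33 (it has marker N, it carries flag T1, it meets criterion L): it has owner permission.
By R7 (it is tagged Q1, it meets criterion L, it has marker W1): it is read-only.
By R25 (it is read-only, it carries flag G1): it meets criterion V.
By R26 (it has owner permission): it is logged for compliance.
By R32 (it meets criterion V): it is authenticated.
By R35 (it is logged for compliance): it is tagged G.
By R3 (it is tagged G): it is from an internal IP.
By R1 (it is from an internal IP): it has attribute E.
By R19 (it has attribute E): it carries flag Q.
By R16 (it carries flag Q, it is elevated): it is in state S.
By R11 (it is in state S, it is authenticated, it has a valid MFA token): it is rate-limited.
By R31 (it is rate-limited, it carries a delegation token): it targets a protected resource.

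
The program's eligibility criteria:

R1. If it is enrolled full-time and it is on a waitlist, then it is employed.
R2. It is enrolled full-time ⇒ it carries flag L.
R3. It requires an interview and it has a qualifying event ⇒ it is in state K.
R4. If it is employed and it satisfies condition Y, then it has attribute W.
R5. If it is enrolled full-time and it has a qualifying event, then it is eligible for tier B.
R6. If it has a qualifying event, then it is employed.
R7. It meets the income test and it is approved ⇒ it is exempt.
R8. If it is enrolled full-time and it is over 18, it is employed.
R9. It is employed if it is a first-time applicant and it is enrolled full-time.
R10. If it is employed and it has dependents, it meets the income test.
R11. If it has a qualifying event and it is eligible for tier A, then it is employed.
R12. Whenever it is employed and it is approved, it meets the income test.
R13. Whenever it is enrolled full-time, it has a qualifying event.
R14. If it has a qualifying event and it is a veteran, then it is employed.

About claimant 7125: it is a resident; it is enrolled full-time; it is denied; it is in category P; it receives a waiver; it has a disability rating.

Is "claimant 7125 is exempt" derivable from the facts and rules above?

No

Forward chaining from the given facts derives: carries flag L, has a qualifying event, is eligible for tier B, is employed.
The only rule concluding "it is exempt" is R7, which needs "it meets the income test"; that is never established.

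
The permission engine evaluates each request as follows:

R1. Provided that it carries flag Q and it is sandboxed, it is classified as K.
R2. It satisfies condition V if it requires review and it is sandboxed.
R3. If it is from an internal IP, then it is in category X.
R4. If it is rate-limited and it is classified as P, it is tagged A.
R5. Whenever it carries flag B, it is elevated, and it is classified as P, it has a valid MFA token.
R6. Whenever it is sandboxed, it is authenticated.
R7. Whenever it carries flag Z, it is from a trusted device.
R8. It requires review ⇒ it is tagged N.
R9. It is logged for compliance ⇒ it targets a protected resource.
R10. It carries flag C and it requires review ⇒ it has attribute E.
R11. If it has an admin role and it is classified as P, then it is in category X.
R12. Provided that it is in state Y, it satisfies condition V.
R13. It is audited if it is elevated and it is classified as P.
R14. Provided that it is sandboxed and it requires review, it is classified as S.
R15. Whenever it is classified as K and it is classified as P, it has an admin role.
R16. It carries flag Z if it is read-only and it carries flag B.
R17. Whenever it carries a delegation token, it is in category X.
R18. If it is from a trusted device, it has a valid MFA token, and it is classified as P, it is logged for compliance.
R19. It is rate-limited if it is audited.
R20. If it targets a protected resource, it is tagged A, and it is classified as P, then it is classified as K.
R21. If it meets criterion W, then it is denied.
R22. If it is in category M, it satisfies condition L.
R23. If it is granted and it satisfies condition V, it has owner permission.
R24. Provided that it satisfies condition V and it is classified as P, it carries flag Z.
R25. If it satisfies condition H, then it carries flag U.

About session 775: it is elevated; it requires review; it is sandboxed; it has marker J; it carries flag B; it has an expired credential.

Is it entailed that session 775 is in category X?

No

Forward chaining from the given facts derives: satisfies condition V, is authenticated, is tagged N, is classified as S.
Rules concluding "it is in category X": R3 needs "it is from an internal IP"; R11 needs "it has an admin role"; R17 needs "it carries a delegation token" — none of these are established.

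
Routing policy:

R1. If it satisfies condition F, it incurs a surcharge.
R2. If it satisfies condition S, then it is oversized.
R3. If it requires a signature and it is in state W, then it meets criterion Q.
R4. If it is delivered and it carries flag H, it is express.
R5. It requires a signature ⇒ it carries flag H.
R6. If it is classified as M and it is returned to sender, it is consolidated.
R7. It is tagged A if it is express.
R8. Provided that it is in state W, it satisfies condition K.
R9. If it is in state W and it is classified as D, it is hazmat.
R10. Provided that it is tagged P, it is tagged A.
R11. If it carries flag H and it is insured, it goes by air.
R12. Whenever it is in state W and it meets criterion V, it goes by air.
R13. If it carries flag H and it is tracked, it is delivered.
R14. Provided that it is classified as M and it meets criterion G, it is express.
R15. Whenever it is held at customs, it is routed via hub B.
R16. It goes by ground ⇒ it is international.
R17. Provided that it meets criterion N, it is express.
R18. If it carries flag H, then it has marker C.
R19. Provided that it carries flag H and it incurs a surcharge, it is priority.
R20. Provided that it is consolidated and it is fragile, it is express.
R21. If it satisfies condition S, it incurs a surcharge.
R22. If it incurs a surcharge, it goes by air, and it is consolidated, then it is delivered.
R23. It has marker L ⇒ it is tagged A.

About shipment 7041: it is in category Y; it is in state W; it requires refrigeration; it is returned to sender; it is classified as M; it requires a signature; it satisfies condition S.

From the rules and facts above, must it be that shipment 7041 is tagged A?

No

Forward chaining from the given facts derives: is oversized, meets criterion Q, carries flag H, is consolidated, satisfies condition K, has marker C, incurs a surcharge, is priority.
Rules concluding "it is tagged A": R7 needs "it is express"; R10 needs "it is tagged P"; R23 needs "it has marker L" — none of these are established.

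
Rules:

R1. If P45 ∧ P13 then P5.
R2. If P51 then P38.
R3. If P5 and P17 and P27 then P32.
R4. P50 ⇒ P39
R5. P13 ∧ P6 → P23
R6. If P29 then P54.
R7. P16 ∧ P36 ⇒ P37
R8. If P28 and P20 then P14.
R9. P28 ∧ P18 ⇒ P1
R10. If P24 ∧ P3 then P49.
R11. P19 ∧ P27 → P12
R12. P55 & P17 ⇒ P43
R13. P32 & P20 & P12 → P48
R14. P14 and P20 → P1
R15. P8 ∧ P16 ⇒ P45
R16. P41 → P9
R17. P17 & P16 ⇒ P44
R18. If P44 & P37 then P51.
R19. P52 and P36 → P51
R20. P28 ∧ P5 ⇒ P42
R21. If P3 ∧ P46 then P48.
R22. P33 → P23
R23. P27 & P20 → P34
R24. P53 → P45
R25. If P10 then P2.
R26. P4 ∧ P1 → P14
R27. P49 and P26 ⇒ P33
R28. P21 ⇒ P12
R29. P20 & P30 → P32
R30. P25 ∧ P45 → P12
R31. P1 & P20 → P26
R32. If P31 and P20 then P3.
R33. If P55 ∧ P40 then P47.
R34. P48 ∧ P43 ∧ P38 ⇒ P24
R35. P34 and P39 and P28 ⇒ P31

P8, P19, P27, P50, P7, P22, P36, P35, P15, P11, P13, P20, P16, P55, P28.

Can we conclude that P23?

Forward chaining from the given facts derives: P39, P37, P14, P12, P1, P45, P34, P26, P31, P5, P42, P3.
Rules concluding P23: R5 needs P6; R22 needs P33 — none of these are established.

No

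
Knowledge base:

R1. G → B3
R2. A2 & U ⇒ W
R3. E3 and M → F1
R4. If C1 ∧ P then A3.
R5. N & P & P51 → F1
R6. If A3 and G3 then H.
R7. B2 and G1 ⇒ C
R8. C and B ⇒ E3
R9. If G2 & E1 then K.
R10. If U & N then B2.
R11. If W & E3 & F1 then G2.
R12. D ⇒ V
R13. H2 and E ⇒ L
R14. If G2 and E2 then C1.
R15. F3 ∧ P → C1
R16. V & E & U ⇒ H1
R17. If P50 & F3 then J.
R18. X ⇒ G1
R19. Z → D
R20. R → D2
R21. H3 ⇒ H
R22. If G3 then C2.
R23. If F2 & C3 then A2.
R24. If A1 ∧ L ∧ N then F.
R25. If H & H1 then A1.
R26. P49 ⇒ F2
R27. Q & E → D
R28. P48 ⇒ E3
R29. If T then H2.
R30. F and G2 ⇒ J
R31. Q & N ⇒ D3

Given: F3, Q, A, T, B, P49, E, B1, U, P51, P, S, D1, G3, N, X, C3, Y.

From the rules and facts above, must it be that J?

F1  (by R5: N, P, P51)
B2  (by R10: U, N)
C1  (by R15: F3, P)
G1  (by R18: X)
F2  (by R26: P49)
D  (by R27: Q, E)
H2  (by R29: T)
A3  (by R4: C1, P)
H  (by R6: A3, G3)
C  (by R7: B2, G1)
E3  (by R8: C, B)
V  (by R12: D)
L  (by R13: H2, E)
H1  (by R16: V, E, U)
A2  (by R23: F2, C3)
A1  (by R25: H, H1)
W  (by R2: A2, U)
G2  (by R11: W, E3, F1)
F  (by R24: A1, L, N)
J  (by R30: F, G2)

Yes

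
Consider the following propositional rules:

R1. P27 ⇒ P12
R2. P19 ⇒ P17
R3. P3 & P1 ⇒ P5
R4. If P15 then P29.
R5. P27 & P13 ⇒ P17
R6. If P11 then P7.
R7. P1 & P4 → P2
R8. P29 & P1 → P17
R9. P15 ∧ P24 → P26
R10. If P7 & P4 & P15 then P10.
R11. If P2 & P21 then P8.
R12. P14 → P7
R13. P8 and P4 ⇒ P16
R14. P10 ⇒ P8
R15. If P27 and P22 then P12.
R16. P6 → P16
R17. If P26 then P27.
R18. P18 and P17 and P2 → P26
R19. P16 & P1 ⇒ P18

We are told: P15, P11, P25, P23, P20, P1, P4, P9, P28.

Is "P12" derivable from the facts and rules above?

Yes

P29  (by R4: P15)
P7  (by R6: P11)
P2  (by R7: P1, P4)
P17  (by R8: P29, P1)
P10  (by R10: P7, P4, P15)
P8  (by R14: P10)
P16  (by R13: P8, P4)
P18  (by R19: P16, P1)
P26  (by R18: P18, P17, P2)
P27  (by R17: P26)
P12  (by R1: P27)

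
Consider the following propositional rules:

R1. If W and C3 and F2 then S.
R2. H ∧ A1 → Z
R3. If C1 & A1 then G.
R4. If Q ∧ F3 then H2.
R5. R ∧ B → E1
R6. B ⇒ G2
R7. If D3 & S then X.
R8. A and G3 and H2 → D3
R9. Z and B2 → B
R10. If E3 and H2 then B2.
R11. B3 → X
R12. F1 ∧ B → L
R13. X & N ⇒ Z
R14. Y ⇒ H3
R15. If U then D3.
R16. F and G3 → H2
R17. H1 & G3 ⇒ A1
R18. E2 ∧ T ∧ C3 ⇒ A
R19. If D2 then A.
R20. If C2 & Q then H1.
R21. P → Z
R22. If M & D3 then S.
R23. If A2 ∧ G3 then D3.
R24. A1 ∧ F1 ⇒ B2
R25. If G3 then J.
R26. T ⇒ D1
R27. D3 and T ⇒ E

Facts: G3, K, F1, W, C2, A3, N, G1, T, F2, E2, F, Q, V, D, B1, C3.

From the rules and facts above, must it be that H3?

Forward chaining from the given facts derives: S, H2, A, H1, J, D1, D3, A1, B2, E, X, Z, B, L, G2.
The only rule concluding H3 is R14, which needs Y; that is never established.

No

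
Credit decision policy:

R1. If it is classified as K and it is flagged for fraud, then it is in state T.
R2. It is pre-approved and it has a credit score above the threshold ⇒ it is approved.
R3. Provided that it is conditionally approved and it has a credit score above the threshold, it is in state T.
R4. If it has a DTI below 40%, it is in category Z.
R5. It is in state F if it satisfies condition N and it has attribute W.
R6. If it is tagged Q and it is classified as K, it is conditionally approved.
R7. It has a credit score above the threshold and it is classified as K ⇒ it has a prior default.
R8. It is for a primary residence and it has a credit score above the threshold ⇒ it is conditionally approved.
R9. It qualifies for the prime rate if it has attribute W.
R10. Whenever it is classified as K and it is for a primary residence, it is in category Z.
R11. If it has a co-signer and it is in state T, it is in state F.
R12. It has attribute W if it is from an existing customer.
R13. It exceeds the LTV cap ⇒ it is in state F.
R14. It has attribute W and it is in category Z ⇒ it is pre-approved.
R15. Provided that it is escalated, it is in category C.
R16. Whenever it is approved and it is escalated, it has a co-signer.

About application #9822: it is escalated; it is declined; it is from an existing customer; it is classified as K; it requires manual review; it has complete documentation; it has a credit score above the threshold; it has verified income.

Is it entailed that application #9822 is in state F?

Forward chaining from the given facts derives: has a prior default, has attribute W, is in category C, qualifies for the prime rate.
Rules concluding "it is in state F": R5 needs "it satisfies condition N"; R11 needs "it has a co-signer"; R13 needs "it exceeds the LTV cap" — none of these are established.

No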